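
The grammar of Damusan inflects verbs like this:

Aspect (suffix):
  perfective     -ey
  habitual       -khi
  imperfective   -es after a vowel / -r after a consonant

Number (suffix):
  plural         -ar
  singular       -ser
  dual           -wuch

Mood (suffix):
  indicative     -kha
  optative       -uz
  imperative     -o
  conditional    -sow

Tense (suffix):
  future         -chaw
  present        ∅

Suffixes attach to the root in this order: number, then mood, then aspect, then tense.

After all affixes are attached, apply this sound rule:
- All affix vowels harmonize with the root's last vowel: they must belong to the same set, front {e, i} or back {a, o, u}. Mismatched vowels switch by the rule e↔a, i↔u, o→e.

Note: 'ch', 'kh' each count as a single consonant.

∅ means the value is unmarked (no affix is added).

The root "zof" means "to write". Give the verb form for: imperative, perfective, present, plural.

zofaroay

Attach number plural -ar → zofar.
Attach mood imperative -o → zofaro.
Attach aspect perfective -ey → zofaroey.
tense = present: zero marking, form stays zofaroey.
Apply vowel harmony: zofaroey → zofaroay.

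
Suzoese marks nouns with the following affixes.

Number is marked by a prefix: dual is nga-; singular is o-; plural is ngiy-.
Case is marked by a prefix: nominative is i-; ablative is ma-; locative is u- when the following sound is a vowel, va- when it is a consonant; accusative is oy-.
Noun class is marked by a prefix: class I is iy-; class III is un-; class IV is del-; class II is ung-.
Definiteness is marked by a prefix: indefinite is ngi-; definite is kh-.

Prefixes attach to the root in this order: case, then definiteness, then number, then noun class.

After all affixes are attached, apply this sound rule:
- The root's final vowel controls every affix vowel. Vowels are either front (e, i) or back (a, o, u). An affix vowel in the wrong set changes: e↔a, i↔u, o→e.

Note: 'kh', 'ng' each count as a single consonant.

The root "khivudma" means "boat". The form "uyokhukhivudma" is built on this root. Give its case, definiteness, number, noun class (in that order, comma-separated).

nominative, definite, singular, class I

Segment: iy-o-kh-i-khivudma.
case: i- → nominative.
definiteness: kh- → definite.
number: o- → singular.
noun class: iy- → class I.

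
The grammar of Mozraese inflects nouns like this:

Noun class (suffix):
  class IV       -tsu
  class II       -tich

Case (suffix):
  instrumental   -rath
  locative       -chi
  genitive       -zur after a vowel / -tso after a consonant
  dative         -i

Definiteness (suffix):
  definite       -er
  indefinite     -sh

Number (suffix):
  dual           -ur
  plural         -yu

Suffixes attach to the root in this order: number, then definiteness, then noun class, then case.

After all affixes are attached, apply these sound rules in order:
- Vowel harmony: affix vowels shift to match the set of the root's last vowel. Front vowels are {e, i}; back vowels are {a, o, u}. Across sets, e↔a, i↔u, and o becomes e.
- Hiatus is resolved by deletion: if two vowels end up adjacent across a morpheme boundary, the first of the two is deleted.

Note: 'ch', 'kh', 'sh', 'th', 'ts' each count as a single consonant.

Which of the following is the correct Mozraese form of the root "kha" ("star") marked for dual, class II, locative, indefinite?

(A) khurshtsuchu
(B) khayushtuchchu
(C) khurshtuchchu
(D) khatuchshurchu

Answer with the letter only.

C

Attach number dual -ur → khaur.
Attach definiteness indefinite -sh → khaursh.
Attach noun class class II -tich → khaurshtich.
Attach case locative -chi → khaurshtichchi.
Apply vowel harmony: khaurshtichchi → khaurshtuchchu.
Apply vowel deletion: khaurshtuchchu → khurshtuchchu.
So the correct form is khurshtuchchu, option (C).
(D) khatuchshurchu is wrong: it has the affixes in the wrong order.
(B) khayushtuchchu is wrong: it uses plural instead of dual for number.
(A) khurshtsuchu is wrong: it uses class IV instead of class II for noun class.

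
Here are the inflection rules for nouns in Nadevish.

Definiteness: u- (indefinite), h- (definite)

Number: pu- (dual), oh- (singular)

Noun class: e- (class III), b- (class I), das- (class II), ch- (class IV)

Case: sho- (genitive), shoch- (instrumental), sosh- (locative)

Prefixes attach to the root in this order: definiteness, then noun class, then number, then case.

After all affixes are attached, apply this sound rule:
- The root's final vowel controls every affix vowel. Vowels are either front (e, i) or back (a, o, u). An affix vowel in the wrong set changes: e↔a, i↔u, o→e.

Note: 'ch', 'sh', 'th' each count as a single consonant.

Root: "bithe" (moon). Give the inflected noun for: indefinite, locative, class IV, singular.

seshehchibithe

Attach definiteness indefinite u- → ubithe.
Attach noun class class IV ch- → chubithe.
Attach number singular oh- → ohchubithe.
Attach case locative sosh- → soshohchubithe.
Apply vowel harmony: soshohchubithe → seshehchibithe.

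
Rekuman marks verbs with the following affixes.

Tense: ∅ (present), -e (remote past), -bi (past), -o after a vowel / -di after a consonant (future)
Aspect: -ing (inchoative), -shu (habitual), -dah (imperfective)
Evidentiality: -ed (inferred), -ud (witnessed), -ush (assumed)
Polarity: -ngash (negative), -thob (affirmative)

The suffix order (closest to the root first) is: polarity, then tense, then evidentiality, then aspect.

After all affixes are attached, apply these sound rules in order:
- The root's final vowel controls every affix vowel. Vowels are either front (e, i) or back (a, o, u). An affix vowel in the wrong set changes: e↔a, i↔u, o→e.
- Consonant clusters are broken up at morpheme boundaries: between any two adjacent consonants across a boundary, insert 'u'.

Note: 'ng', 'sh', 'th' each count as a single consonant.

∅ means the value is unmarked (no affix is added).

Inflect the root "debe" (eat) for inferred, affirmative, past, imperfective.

debethebubiedudeh

Attach polarity affirmative -thob → debethob.
Attach tense past -bi → debethobbi.
Attach evidentiality inferred -ed → debethobbied.
Attach aspect imperfective -dah → debethobbieddah.
Apply vowel harmony: debethobbieddah → debethebbieddeh.
Apply epenthesis: debethebbieddeh → debethebubiedudeh.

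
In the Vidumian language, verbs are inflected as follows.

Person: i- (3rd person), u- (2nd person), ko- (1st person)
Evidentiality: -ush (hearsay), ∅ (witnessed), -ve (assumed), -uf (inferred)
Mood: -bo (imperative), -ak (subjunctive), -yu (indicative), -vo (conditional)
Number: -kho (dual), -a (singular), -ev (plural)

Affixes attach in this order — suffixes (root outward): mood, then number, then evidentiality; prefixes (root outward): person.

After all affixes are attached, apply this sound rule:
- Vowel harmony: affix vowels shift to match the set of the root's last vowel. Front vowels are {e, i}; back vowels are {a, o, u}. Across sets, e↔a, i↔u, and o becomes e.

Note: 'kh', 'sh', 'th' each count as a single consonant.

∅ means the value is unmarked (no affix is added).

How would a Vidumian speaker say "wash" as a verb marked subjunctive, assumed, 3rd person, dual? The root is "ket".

Attach person 3rd person i- → iket.
Attach mood subjunctive -ak → iketak.
Attach number dual -kho → iketakkho.
Attach evidentiality assumed -ve → iketakkhove.
Apply vowel harmony: iketakkhove → iketekkheve.

iketekkheve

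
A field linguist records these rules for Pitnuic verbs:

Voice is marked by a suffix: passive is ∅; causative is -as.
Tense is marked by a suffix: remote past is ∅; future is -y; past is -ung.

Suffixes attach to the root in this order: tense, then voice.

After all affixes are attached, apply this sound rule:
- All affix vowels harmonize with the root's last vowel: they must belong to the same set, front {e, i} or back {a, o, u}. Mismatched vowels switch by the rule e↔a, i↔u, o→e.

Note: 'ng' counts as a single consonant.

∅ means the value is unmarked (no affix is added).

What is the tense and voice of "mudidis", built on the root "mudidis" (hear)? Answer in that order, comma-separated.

Segment: mudidis.
tense: ∅ → remote past.
voice: ∅ → passive.

remote past, passive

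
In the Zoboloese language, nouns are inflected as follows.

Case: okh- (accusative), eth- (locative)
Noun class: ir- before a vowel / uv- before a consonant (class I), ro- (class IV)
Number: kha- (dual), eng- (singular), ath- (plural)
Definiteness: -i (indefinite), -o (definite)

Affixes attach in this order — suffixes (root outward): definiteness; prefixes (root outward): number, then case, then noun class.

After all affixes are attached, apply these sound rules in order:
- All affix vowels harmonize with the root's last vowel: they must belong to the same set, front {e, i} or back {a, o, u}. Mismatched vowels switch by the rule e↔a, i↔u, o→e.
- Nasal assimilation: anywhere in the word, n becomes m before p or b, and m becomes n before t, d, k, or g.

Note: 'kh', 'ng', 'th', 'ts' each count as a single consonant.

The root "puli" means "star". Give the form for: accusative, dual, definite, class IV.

reekhkhepulie

Attach definiteness definite -o → pulio.
Attach number dual kha- → khapulio.
Attach case accusative okh- → okhkhapulio.
Attach noun class class IV ro- → rookhkhapulio.
Apply vowel harmony: rookhkhapulio → reekhkhepulie.
Nasal assimilation: no change.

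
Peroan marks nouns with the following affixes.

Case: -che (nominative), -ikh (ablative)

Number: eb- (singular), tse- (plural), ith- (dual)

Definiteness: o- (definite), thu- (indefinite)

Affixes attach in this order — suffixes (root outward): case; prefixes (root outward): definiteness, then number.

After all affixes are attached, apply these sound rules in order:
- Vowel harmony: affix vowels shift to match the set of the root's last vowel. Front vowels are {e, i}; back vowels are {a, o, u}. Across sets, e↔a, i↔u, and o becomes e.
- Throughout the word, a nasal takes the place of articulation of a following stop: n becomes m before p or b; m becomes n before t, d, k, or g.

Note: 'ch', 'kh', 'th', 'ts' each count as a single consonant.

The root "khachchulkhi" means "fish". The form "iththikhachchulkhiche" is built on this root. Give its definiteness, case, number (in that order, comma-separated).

indefinite, nominative, dual

Segment: ith-thu-khachchulkhi-che.
definiteness: thu- → indefinite.
case: -che → nominative.
number: ith- → dual.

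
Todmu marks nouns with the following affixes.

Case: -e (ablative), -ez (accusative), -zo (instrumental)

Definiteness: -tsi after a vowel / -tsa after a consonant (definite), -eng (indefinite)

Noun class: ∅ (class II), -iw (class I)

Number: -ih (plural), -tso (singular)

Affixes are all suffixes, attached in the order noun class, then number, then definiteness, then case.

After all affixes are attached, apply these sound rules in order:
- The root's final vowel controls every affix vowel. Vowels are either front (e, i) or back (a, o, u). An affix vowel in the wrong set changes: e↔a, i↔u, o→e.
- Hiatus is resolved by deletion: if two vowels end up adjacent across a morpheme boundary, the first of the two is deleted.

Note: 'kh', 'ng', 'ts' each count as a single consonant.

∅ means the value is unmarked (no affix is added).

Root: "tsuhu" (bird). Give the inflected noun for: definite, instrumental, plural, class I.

Attach noun class class I -iw → tsuhuiw.
Attach number plural -ih → tsuhuiwih.
Attach definiteness definite -tsa (after consonant 'h') → tsuhuiwihtsa.
Attach case instrumental -zo → tsuhuiwihtsazo.
Apply vowel harmony: tsuhuiwihtsazo → tsuhuuwuhtsazo.
Apply vowel deletion: tsuhuuwuhtsazo → tsuhuwuhtsazo.

tsuhuwuhtsazo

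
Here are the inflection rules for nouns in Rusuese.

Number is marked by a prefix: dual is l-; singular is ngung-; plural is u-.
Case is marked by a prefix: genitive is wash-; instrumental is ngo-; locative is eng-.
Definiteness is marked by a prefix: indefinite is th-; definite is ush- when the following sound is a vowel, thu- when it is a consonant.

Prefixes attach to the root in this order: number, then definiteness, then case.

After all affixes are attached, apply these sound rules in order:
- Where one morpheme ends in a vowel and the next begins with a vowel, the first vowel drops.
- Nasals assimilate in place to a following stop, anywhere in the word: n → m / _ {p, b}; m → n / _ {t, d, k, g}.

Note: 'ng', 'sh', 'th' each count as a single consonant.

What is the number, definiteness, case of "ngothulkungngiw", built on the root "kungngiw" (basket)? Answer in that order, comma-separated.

Segment: ngo-thu-l-kungngiw.
number: l- → dual.
definiteness: ush/thu- → definite.
case: ngo- → instrumental.

dual, definite, instrumental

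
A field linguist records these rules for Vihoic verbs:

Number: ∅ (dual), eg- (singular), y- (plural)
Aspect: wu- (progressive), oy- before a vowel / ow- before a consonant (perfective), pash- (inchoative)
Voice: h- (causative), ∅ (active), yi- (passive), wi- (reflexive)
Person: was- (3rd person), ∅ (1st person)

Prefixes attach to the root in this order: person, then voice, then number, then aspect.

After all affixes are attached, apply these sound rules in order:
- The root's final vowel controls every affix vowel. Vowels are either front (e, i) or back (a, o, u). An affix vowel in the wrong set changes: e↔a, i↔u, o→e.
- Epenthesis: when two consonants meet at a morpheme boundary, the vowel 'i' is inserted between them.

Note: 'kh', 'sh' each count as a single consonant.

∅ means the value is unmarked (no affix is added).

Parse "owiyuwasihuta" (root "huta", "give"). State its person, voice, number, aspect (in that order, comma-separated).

3rd person, passive, dual, perfective

Segment: ow-yi-was-huta.
person: was- → 3rd person.
voice: yi- → passive.
number: ∅ → dual.
aspect: oy/ow- → perfective.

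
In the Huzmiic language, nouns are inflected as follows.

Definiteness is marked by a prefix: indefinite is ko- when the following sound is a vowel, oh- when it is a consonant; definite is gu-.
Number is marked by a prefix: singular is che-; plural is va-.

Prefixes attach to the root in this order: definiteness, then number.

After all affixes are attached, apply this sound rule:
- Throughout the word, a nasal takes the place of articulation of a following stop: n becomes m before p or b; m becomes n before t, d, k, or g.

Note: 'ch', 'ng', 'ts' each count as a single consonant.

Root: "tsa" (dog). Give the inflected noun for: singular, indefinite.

cheohtsa

Attach definiteness indefinite oh- (before consonant 'ts') → ohtsa.
Attach number singular che- → cheohtsa.
Nasal assimilation: no change.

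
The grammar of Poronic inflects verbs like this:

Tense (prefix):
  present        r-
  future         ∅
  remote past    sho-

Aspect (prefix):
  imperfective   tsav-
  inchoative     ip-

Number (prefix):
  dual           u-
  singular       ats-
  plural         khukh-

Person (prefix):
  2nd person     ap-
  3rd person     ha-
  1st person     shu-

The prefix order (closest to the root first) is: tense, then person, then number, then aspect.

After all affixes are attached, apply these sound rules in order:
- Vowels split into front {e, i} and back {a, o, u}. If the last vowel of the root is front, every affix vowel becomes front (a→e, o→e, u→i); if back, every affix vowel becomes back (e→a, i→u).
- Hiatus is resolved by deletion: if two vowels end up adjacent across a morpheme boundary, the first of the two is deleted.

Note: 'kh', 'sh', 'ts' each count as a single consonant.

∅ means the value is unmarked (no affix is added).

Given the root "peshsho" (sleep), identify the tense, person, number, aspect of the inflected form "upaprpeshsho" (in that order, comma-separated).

Segment: ip-u-ap-r-peshsho.
tense: r- → present.
person: ap- → 2nd person.
number: u- → dual.
aspect: ip- → inchoative.

present, 2nd person, dual, inchoative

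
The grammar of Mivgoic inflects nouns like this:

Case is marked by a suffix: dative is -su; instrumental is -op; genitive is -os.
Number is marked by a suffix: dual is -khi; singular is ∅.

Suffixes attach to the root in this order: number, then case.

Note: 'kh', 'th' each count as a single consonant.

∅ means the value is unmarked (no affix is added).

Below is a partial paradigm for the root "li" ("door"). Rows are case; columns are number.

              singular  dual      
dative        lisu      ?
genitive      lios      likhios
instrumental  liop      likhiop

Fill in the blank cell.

Attach number dual -khi → likhi.
Attach case dative -su → likhisu.

likhisu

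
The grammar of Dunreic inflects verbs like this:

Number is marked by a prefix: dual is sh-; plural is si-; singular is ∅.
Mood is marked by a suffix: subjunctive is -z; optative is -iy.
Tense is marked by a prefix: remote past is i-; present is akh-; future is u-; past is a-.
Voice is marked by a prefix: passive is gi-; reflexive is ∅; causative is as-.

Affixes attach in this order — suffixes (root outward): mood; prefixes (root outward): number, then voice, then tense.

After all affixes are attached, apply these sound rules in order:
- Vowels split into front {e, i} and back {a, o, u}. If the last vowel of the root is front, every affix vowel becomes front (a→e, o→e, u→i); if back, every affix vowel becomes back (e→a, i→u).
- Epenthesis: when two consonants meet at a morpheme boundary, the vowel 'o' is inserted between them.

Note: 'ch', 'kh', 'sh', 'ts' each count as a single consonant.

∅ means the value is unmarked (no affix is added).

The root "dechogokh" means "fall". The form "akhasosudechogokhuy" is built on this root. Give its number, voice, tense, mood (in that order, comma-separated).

plural, causative, present, optative

Segment: akh-as-si-dechogokh-iy.
number: si- → plural.
voice: as- → causative.
tense: akh- → present.
mood: -iy → optative.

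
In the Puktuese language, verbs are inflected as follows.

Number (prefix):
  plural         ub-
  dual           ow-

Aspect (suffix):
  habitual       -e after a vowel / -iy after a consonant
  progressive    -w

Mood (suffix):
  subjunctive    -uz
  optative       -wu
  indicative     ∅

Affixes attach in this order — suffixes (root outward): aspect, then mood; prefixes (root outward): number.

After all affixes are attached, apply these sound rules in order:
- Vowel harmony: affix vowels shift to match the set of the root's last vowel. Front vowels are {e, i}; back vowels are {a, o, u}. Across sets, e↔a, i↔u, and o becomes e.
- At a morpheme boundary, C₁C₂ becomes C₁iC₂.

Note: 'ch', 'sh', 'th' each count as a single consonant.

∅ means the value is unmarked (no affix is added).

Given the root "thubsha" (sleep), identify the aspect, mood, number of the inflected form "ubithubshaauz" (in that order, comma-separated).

habitual, subjunctive, plural

Segment: ub-thubsha-e-uz.
aspect: -e/iy → habitual.
mood: -uz → subjunctive.
number: ub- → plural.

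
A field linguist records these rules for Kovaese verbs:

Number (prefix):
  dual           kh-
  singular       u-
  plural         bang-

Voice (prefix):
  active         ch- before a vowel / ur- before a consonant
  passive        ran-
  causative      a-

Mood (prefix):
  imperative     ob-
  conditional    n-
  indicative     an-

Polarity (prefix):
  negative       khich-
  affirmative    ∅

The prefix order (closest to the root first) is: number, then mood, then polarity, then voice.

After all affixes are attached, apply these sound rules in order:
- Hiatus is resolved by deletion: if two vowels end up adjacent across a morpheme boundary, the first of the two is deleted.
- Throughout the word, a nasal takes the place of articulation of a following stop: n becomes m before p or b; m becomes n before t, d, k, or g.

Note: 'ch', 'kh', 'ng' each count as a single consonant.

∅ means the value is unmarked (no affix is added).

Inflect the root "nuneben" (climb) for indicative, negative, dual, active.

Attach number dual kh- → khnuneben.
Attach mood indicative an- → ankhnuneben.
Attach polarity negative khich- → khichankhnuneben.
Attach voice active ur- (before consonant 'kh') → urkhichankhnuneben.
Vowel deletion: no change.
Nasal assimilation: no change.

urkhichankhnuneben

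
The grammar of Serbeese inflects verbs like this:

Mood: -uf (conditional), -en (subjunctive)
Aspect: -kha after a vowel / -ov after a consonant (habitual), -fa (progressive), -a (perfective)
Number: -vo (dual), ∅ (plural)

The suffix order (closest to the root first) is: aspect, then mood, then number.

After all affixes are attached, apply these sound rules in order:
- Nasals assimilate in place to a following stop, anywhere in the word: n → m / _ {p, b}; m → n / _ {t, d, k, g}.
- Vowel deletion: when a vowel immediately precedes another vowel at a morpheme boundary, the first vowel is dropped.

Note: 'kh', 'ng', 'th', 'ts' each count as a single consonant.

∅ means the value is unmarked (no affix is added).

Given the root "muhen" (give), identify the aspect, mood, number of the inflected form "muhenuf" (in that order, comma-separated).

Segment: muhen-a-uf.
aspect: -a → perfective.
mood: -uf → conditional.
number: ∅ → plural.

perfective, conditional, plural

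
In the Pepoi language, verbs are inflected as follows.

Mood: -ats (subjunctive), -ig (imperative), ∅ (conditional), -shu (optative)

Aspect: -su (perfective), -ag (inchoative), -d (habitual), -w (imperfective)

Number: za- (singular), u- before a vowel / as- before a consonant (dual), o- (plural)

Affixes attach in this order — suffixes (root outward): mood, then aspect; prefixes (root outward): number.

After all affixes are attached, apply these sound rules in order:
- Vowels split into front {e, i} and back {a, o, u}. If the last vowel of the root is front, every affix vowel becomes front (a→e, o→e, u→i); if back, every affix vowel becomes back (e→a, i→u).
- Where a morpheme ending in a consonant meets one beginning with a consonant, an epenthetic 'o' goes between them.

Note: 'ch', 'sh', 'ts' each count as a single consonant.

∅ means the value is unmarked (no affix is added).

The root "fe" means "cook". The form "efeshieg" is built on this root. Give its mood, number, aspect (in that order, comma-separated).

Segment: o-fe-shu-ag.
mood: -shu → optative.
number: o- → plural.
aspect: -ag → inchoative.

optative, plural, inchoative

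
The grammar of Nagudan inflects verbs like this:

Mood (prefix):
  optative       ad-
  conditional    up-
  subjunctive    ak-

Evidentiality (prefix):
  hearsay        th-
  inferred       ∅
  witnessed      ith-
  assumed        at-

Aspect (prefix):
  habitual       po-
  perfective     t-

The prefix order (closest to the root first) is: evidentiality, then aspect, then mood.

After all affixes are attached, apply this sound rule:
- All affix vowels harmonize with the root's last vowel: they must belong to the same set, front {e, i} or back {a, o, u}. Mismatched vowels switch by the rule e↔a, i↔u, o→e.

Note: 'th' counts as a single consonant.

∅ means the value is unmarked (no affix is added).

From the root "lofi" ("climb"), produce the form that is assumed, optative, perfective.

Attach evidentiality assumed at- → atlofi.
Attach aspect perfective t- → tatlofi.
Attach mood optative ad- → adtatlofi.
Apply vowel harmony: adtatlofi → edtetlofi.

edtetlofi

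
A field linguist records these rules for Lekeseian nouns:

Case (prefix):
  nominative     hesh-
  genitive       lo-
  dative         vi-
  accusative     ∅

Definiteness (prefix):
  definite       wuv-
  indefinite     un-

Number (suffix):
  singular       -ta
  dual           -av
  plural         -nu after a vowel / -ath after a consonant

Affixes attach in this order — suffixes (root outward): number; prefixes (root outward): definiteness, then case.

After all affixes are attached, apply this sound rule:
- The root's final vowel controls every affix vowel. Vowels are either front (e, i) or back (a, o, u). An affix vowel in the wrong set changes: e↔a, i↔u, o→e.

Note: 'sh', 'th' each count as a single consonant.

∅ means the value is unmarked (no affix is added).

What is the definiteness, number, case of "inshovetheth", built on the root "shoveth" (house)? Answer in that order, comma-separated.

indefinite, plural, accusative

Segment: un-shoveth-ath.
definiteness: un- → indefinite.
number: -nu/ath → plural.
case: ∅ → accusative.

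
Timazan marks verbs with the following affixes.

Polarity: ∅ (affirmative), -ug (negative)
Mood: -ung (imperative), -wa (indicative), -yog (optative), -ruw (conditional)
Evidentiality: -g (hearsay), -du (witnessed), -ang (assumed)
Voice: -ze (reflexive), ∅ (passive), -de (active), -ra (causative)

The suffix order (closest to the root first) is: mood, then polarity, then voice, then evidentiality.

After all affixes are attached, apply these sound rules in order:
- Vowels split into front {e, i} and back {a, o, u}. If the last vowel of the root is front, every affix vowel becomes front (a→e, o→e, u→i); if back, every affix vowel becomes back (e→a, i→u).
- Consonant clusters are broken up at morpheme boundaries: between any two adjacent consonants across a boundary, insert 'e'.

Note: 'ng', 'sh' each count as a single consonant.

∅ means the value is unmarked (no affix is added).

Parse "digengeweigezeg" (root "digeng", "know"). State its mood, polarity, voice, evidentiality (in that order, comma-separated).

Segment: digeng-wa-ug-ze-g.
mood: -wa → indicative.
polarity: -ug → negative.
voice: -ze → reflexive.
evidentiality: -g → hearsay.

indicative, negative, reflexive, hearsay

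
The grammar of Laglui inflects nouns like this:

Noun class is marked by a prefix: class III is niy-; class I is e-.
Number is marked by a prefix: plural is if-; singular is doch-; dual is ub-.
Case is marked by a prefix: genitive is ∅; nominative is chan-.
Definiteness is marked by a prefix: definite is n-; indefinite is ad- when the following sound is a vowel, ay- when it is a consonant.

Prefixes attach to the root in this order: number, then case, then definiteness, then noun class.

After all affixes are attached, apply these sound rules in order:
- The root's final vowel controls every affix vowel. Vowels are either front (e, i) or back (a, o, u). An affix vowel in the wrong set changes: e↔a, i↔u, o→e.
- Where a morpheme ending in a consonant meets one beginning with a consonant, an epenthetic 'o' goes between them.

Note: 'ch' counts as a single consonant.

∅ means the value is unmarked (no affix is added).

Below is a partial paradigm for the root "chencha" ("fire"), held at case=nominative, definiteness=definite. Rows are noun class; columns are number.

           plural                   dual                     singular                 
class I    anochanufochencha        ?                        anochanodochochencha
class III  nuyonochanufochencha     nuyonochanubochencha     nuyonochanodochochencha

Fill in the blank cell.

anochanubochencha

Attach number dual ub- → ubchencha.
Attach case nominative chan- → chanubchencha.
Attach definiteness definite n- → nchanubchencha.
Attach noun class class I e- → enchanubchencha.
Apply vowel harmony: enchanubchencha → anchanubchencha.
Apply epenthesis: anchanubchencha → anochanubochencha.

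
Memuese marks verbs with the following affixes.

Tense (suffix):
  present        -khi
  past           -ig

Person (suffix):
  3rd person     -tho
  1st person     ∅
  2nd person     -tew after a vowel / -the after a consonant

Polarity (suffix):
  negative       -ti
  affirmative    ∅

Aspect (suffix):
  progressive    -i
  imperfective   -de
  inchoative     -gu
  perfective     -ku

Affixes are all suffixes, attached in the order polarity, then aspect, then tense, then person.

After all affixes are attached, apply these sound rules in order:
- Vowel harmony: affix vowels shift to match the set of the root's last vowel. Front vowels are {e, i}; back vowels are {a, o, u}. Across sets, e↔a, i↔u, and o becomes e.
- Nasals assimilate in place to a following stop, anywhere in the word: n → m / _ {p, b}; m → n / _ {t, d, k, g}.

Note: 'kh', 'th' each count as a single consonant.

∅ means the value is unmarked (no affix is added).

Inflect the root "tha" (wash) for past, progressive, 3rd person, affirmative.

thauugtho

polarity = affirmative: zero marking, form stays tha.
Attach aspect progressive -i → thai.
Attach tense past -ig → thaiig.
Attach person 3rd person -tho → thaiigtho.
Apply vowel harmony: thaiigtho → thauugtho.
Nasal assimilation: no change.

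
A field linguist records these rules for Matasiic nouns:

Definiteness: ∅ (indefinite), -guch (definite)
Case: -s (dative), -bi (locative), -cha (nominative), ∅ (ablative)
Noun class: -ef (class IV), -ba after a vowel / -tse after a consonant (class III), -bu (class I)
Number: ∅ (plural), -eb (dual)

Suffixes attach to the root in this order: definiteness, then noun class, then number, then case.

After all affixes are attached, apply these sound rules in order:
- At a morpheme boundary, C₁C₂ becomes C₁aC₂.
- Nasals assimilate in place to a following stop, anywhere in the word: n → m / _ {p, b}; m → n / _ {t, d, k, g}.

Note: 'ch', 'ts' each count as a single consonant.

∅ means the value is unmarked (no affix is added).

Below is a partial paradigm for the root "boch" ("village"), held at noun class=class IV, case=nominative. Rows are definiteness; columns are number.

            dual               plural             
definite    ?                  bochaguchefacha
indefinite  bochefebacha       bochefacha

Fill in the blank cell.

Attach definiteness definite -guch → bochguch.
Attach noun class class IV -ef → bochguchef.
Attach number dual -eb → bochguchefeb.
Attach case nominative -cha → bochguchefebcha.
Apply epenthesis: bochguchefebcha → bochaguchefebacha.
Nasal assimilation: no change.

bochaguchefebacha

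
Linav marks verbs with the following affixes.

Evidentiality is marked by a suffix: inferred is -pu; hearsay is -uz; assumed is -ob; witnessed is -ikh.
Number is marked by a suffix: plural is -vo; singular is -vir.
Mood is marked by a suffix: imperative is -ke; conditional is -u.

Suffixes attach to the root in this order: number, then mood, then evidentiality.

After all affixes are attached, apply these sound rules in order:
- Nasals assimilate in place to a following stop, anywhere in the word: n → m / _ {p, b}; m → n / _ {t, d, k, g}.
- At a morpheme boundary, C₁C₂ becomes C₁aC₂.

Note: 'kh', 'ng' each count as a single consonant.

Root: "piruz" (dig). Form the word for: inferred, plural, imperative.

piruzavokepu

Attach number plural -vo → piruzvo.
Attach mood imperative -ke → piruzvoke.
Attach evidentiality inferred -pu → piruzvokepu.
Nasal assimilation: no change.
Apply epenthesis: piruzvokepu → piruzavokepu.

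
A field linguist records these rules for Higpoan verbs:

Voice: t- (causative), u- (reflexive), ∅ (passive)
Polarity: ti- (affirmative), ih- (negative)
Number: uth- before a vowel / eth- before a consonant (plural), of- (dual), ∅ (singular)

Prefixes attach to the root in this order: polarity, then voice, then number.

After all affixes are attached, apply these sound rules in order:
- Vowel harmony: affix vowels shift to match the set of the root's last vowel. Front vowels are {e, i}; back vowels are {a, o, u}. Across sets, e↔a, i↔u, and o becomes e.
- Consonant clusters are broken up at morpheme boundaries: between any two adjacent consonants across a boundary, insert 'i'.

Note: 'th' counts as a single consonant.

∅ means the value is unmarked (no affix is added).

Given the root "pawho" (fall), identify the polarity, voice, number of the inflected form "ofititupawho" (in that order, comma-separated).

affirmative, causative, dual

Segment: of-t-ti-pawho.
polarity: ti- → affirmative.
voice: t- → causative.
number: of- → dual.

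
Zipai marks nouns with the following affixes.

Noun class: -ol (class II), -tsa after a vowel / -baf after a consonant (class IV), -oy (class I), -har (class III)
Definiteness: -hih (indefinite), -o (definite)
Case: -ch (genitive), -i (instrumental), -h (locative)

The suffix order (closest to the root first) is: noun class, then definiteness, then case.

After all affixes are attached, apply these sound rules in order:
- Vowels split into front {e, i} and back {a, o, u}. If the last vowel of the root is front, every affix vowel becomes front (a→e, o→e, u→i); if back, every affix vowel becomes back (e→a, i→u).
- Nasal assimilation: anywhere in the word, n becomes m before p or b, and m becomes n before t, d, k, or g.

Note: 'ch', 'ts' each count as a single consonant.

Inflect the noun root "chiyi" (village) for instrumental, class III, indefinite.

chiyiherhihi

Attach noun class class III -har → chiyihar.
Attach definiteness indefinite -hih → chiyiharhih.
Attach case instrumental -i → chiyiharhihi.
Apply vowel harmony: chiyiharhihi → chiyiherhihi.
Nasal assimilation: no change.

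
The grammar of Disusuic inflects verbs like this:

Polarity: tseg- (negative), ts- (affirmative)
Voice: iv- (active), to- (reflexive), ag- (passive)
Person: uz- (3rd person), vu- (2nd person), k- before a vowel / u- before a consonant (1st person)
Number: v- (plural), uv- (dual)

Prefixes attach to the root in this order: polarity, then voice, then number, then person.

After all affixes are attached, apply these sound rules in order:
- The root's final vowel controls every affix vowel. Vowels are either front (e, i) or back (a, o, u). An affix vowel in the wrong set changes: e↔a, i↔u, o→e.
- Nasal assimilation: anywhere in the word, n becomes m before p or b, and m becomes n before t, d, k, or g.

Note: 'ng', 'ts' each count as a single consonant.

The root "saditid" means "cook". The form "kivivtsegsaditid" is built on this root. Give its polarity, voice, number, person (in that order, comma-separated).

Segment: k-uv-iv-tseg-saditid.
polarity: tseg- → negative.
voice: iv- → active.
number: uv- → dual.
person: k/u- → 1st person.

negative, active, dual, 1st person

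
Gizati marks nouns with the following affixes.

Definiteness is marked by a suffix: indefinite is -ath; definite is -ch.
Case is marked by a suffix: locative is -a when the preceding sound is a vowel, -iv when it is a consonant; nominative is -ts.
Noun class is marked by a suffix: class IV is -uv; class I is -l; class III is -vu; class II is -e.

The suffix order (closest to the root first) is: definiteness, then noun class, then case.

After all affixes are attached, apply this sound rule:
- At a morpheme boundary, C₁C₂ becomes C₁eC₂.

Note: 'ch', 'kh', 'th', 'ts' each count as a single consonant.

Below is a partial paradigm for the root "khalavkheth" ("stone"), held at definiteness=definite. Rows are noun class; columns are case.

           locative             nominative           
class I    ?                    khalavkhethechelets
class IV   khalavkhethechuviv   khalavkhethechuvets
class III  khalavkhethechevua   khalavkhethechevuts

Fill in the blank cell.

khalavkhethecheliv

Attach definiteness definite -ch → khalavkhethch.
Attach noun class class I -l → khalavkhethchl.
Attach case locative -iv (after consonant 'l') → khalavkhethchliv.
Apply epenthesis: khalavkhethchliv → khalavkhethecheliv.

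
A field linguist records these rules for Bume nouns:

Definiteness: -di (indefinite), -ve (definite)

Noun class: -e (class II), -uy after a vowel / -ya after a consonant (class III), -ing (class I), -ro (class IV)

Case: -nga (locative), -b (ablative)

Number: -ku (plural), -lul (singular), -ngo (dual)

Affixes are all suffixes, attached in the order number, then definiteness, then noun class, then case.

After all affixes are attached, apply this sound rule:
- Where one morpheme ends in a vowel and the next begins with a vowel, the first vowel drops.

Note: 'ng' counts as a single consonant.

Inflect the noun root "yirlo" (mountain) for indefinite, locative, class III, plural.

yirlokuduynga

Attach number plural -ku → yirloku.
Attach definiteness indefinite -di → yirlokudi.
Attach noun class class III -uy (after vowel 'i') → yirlokudiuy.
Attach case locative -nga → yirlokudiuynga.
Apply vowel deletion: yirlokudiuynga → yirlokuduynga.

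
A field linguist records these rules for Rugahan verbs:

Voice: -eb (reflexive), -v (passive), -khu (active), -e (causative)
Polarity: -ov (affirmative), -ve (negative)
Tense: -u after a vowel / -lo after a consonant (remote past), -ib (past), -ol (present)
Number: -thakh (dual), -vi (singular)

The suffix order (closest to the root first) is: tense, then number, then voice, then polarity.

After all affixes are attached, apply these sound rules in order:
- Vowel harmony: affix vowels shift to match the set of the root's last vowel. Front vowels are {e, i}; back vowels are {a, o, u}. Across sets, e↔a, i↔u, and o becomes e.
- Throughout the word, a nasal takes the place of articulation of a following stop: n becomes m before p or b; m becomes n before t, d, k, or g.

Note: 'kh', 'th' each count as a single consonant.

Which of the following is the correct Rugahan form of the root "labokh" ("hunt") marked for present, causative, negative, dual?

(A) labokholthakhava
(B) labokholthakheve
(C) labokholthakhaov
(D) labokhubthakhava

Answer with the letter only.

Attach tense present -ol → labokhol.
Attach number dual -thakh → labokholthakh.
Attach voice causative -e → labokholthakhe.
Attach polarity negative -ve → labokholthakheve.
Apply vowel harmony: labokholthakheve → labokholthakhava.
Nasal assimilation: no change.
So the correct form is labokholthakhava, option (A).
(B) labokholthakheve is wrong: it fails to apply the sound rule(s).
(D) labokhubthakhava is wrong: it uses past instead of present for tense.
(C) labokholthakhaov is wrong: it uses affirmative instead of negative for polarity.

A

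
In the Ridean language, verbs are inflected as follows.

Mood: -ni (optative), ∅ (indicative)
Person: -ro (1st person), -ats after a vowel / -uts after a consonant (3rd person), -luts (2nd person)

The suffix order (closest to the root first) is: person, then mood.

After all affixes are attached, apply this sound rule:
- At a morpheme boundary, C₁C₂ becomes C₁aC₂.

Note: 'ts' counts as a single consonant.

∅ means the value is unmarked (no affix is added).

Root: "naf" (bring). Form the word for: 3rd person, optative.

Attach person 3rd person -uts (after consonant 'f') → nafuts.
Attach mood optative -ni → nafutsni.
Apply epenthesis: nafutsni → nafutsani.

nafutsani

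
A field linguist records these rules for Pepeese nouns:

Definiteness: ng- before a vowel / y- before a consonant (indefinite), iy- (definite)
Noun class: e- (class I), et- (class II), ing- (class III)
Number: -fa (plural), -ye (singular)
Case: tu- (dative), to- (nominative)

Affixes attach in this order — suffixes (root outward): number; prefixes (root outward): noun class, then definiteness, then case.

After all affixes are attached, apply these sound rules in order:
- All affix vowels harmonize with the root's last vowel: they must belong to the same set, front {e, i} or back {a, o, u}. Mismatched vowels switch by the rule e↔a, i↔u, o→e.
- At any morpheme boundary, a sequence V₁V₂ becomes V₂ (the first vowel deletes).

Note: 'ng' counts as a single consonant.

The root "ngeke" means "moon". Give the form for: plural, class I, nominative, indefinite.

Attach noun class class I e- → engeke.
Attach number plural -fa → engekefa.
Attach definiteness indefinite ng- (before vowel 'e') → ngengekefa.
Attach case nominative to- → tongengekefa.
Apply vowel harmony: tongengekefa → tengengekefe.
Vowel deletion: no change.

tengengekefe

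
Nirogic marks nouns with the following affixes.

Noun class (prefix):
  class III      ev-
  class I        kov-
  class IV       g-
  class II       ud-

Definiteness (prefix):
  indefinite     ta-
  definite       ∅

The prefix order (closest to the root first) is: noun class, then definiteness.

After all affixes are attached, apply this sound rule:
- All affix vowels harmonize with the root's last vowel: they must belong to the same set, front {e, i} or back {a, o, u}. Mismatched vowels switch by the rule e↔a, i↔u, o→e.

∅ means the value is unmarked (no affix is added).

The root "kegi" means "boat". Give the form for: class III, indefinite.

Attach noun class class III ev- → evkegi.
Attach definiteness indefinite ta- → taevkegi.
Apply vowel harmony: taevkegi → teevkegi.

teevkegi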